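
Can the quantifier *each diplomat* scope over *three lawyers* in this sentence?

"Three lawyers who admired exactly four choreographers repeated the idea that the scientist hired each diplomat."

No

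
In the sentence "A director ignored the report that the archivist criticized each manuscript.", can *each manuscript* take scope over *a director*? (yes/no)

*each manuscript* is embedded in the complex NP *the report that the archivist criticized each manuscript*.
Noun-complement clauses are scope islands (the Complex NP Constraint): a quantifier inside one cannot scope into the matrix.
*each manuscript* > *a director* would require crossing that boundary, which is illicit.

No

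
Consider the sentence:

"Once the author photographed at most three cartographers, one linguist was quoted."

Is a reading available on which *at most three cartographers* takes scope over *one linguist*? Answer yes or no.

The target quantifier *at most three cartographers* is part of the adjunct clause *once the author photographed at most three cartographers*.
Adjuncts are opaque for quantifier raising; a quantifier in an adjunct stays inside it.
There is no licit LF on which *at most three cartographers* c-commands *one linguist*.

No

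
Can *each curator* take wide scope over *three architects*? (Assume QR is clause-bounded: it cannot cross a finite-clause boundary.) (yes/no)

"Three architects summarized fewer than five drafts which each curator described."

No

*each curator* occurs within the relative clause *which each curator described* modifying *fewer than five drafts*.
Relative clauses block scope extraction: QR cannot target a position outside the modified NP.
So the wide-scope reading for *each curator* is blocked.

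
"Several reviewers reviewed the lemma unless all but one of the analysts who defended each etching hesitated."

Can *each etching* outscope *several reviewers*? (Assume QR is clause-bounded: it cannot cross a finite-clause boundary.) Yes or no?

No

*each etching* sits inside the relative clause *who defended each etching*, which is itself inside the adjunct *unless all but one of the analysts who defended each etching hesitated*.
Even if one barrier were somehow void, the other would still block QR.
So the wide-scope reading for *each etching* is blocked.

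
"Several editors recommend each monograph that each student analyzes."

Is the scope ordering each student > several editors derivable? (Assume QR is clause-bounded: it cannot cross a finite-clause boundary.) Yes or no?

*each student* is embedded in the relative clause *that each student analyzes* modifying *each monograph*.
A relative clause is a scope island — quantifier raising cannot cross its boundary.
So the wide-scope reading for *each student* is blocked.

No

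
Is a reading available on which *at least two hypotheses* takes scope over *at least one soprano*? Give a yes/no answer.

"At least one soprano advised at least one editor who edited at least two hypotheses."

*at least two hypotheses* sits inside the relative clause *who edited at least two hypotheses* modifying *at least one editor*.
A relative clause is a scope island — quantifier raising cannot cross its boundary.
*at least two hypotheses* is confined to the island and cannot take scope over *at least one soprano*.
(Only the surface reading survives: one fixed soprano with respect to all the relevant hypotheses.)

No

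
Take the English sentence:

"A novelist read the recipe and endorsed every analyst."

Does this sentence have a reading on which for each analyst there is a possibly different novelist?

That reading corresponds to *every analyst* > *a novelist*.
*every analyst* is embedded in one conjunct of the coordinate structure (*endorsed every analyst*).
Coordinate structures are islands for non-across-the-board movement, QR included.
The inverse ordering *every analyst* > *a novelist* is therefore underivable.
(Only the surface reading survives: one fixed novelist with respect to all the relevant analysts.)

No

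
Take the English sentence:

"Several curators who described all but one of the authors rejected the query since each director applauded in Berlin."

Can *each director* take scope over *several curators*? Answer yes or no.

No

The DP *each director* is contained in the adjunct clause *since each director applauded in Berlin*.
Adjunct clauses are scope islands: a quantifier inside an adjunct cannot raise into the matrix clause.
Hence only narrow scope for *each director* (under *several curators*) survives.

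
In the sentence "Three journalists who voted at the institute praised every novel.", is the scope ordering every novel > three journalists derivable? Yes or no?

*every novel* is a matrix argument; only *three journalists* is modified by the relative clause *who voted at the institute*, so the RC island is irrelevant to the target quantifier.
With no island boundary between them, the object can take inverse scope over the subject via ordinary QR within the clause.

Yes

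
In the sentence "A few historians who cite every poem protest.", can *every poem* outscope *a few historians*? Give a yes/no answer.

Structurally, *every poem* is inside the relative clause *who cite every poem*.
Relative clauses block scope extraction: QR cannot target a position outside the modified NP.
Hence only narrow scope for *every poem* (under *a few historians*) survives.

No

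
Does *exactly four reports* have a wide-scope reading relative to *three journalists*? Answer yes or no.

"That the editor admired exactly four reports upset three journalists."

No

The DP *exactly four reports* is contained in the sentential subject *that the editor admired exactly four reports*.
Clausal subjects are scope islands; QR from inside the subject into the matrix is barred.
So the wide-scope reading for *exactly four reports* is blocked.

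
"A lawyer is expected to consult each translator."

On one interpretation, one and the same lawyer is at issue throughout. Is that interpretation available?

Yes

The paraphrase describes the scope ordering *a lawyer* > *each translator*.
Surface scope (*a lawyer* > *each translator*) is always derivable; islands only block QR, not in-situ interpretation.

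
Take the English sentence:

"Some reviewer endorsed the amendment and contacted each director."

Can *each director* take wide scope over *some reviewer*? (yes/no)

No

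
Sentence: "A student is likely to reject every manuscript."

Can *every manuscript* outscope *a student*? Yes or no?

The matrix predicate is a raising verb, whose infinitival complement is not a scope island — *every manuscript* can QR into the matrix clause.
QR within a single clause is free, so the lower quantifier may take scope over the higher one.
The sentence is scopally ambiguous between *a student* > *every manuscript* and *every manuscript* > *a student*.

Yes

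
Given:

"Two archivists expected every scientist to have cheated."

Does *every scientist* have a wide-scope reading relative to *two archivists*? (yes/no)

Yes

This is an ECM construction: *every scientist* is the infinitival subject, Case-marked by the matrix verb, and the infinitive is transparent for QR.
Nothing blocks QR of the lower DP to a position above the higher one, so inverse scope is available.
The sentence is scopally ambiguous between *two archivists* > *every scientist* and *every scientist* > *two archivists*.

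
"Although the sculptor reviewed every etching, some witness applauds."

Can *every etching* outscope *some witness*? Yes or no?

No

Structurally, *every etching* is inside the adjunct clause *although the sculptor reviewed every etching*.
Scope out of an adjunct clause is unavailable: QR respects the adjunct-island constraint.
So *every etching* cannot raise to a position above *some witness*.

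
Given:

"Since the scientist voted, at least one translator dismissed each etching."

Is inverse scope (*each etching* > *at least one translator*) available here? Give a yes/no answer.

Although there is an adjunct clause, *each etching* is in the main clause, not inside the adjunct.
No island intervenes, so both surface and inverse scope are derivable.

Yes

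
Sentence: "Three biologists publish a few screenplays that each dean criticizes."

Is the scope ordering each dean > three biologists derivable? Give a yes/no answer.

No

*each dean* is embedded in the relative clause *that each dean criticizes* modifying *a few screenplays*.
The relative clause forms an island for QR, so the quantifier is confined to the head noun's restrictor.
*each dean* > *three biologists* would require crossing that boundary, which is illicit.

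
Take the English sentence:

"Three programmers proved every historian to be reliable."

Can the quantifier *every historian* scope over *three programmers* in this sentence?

*every historian* is an ECM subject; ECM complements are not islands, and the embedded quantifier may take matrix scope.
With no island boundary between them, the object can take inverse scope over the subject via ordinary QR within the clause.
Both orderings are possible: *three programmers* > *every historian* and *every historian* > *three programmers*.

Yes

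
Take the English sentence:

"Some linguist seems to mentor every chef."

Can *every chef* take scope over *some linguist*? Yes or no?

*every chef* is inside a raising infinitive, which is transparent to QR (no CP barrier), so it behaves as a matrix argument.
Ordinary QR to a clause-peripheral position gives the wide-scope LF for the lower DP.

Yes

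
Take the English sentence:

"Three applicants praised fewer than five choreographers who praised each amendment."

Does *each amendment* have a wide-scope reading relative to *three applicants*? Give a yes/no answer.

The DP *each amendment* is contained in the relative clause *who praised each amendment* modifying *fewer than five choreographers*.
A relative clause is a scope island — quantifier raising cannot cross its boundary.
*each amendment* is confined to the island and cannot take scope over *three applicants*.

No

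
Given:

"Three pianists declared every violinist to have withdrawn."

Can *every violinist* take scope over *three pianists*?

ECM infinitives lack a CP barrier, so *every violinist* can QR over the matrix subject *three pianists*.
Clause-internal QR can adjoin the lower DP above the subject, yielding the inverse reading.

Yes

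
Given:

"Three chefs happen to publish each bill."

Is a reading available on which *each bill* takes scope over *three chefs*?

Yes

Raising constructions are monoclausal for scope purposes; *each bill* is not separated from *three chefs* by any island.
Clause-internal QR can adjoin the lower DP above the subject, yielding the inverse reading.
So *each bill* > *three chefs* is among the available readings.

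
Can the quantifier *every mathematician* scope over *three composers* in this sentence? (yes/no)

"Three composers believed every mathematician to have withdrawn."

Yes

ECM infinitives lack a CP barrier, so *every mathematician* can QR over the matrix subject *three composers*.
Clause-internal QR can adjoin the lower DP above the subject, yielding the inverse reading.
The sentence is scopally ambiguous between *three composers* > *every mathematician* and *every mathematician* > *three composers*.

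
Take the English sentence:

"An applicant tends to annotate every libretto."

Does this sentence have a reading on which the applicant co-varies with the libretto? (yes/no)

Yes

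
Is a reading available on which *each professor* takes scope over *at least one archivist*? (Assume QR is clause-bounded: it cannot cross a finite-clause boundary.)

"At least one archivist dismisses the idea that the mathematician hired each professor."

*each professor* sits inside the complex NP *the idea that the mathematician hired each professor*.
A that-clause complement to a noun is an island; QR cannot cross the NP boundary.
There is no licit LF on which *each professor* c-commands *at least one archivist*.

No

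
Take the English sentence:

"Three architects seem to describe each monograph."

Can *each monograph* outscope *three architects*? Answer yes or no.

Yes

Infinitival complements of raising predicates do not block QR; *each monograph* and *three architects* are effectively clausemates.
Nothing blocks QR of the lower DP to a position above the higher one, so inverse scope is available.
Both orderings are possible: *three architects* > *each monograph* and *each monograph* > *three architects*.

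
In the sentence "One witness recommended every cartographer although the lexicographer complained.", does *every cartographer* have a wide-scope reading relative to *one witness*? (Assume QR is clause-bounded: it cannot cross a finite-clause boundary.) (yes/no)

Yes

The adjunct clause does not contain *every cartographer*, which is the matrix object.
Since no island is crossed, the inverse ordering is licensed alongside surface scope.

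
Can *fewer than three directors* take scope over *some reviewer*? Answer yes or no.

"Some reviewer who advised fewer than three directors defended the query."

*fewer than three directors* occurs within the relative clause *who advised fewer than three directors*.
Relative clauses are scope islands: a quantifier cannot QR out of a relative clause to take scope in the matrix clause.
There is no licit LF on which *fewer than three directors* c-commands *some reviewer*.

No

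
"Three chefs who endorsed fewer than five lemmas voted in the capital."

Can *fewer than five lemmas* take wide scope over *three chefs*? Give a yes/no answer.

*fewer than five lemmas* is embedded in the relative clause *who endorsed fewer than five lemmas*.
A relative clause is a scope island — quantifier raising cannot cross its boundary.
Hence only narrow scope for *fewer than five lemmas* (under *three chefs*) survives.

No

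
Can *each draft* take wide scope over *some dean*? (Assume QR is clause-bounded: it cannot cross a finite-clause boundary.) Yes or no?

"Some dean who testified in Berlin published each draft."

Yes

*each draft* sits in the matrix clause, not in the relative clause on *some dean*.
Ordinary QR to a clause-peripheral position gives the wide-scope LF for the lower DP.
So *each draft* > *some dean* is among the available readings.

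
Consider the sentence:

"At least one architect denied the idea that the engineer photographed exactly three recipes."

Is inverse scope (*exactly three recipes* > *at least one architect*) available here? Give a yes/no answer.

*exactly three recipes* occurs within the complex NP *the idea that the engineer photographed exactly three recipes*.
The complex NP is opaque for QR — the quantifier is frozen inside the noun's complement.
So the wide-scope reading for *exactly three recipes* is blocked.

No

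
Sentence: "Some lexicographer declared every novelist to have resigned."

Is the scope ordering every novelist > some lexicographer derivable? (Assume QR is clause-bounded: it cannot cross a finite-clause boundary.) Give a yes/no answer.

Yes

*every novelist* is an ECM subject; ECM complements are not islands, and the embedded quantifier may take matrix scope.
With no island boundary between them, the object can take inverse scope over the subject via ordinary QR within the clause.
The sentence is scopally ambiguous between *some lexicographer* > *every novelist* and *every novelist* > *some lexicographer*.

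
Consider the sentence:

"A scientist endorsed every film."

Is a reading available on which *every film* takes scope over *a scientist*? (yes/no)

*every film* and *a scientist* are in the same minimal clause.
Clause-internal QR can adjoin the lower DP above the subject, yielding the inverse reading.
The sentence is scopally ambiguous between *a scientist* > *every film* and *every film* > *a scientist*.

Yes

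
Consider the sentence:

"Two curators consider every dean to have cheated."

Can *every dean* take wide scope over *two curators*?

Yes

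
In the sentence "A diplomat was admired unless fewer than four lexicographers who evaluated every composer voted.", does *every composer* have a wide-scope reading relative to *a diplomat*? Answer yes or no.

The target quantifier *every composer* is part of the relative clause *who evaluated every composer*, which is itself inside the adjunct *unless fewer than four lexicographers who evaluated every composer voted*.
Even if one barrier were somehow void, the other would still block QR.
There is no licit LF on which *every composer* c-commands *a diplomat*.
(Only the surface reading survives: one fixed diplomat with respect to all the relevant composers.)

No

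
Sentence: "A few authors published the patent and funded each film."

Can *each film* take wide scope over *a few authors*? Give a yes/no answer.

No

The target quantifier *each film* is part of one conjunct of the coordinate structure (*funded each film*).
Asymmetric QR out of one conjunct violates the Coordinate Structure Constraint.
So *each film* cannot raise high enough to outscope *a few authors*; only the surface ordering *a few authors* > *each film* is available.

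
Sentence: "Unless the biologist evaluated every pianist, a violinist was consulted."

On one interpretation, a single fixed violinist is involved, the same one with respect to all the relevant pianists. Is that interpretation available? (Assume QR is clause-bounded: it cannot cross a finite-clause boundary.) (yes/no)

Yes

The paraphrase describes the scope ordering *a violinist* > *every pianist*.
*a violinist* is a matrix-clause argument and can take scope within the matrix clause over the constituent containing *every pianist*, so *a violinist* > *every pianist* needs no island-crossing movement and is available.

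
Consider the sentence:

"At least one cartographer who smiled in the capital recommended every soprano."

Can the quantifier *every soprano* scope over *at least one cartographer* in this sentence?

Yes

The relative clause *who smiled in the capital* modifies *at least one cartographer*, but *every soprano* is not inside that relative clause — it is an argument of the matrix verb.
Since no island is crossed, the inverse ordering is licensed alongside surface scope.
The sentence is scopally ambiguous between *at least one cartographer* > *every soprano* and *every soprano* > *at least one cartographer*.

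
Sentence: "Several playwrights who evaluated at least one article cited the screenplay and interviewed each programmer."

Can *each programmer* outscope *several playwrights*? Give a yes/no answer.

*each programmer* is embedded in one conjunct of the coordinate structure (*interviewed each programmer*).
A quantifier cannot raise out of one conjunct of a coordination across the whole coordinate structure — the CSC applies to QR.
*each programmer* > *several playwrights* would require crossing that boundary, which is illicit.

No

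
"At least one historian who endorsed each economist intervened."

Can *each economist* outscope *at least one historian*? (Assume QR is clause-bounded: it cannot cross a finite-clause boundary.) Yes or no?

No

The target quantifier *each economist* is part of the relative clause *who endorsed each economist*.
Relative clauses are scope islands: a quantifier cannot QR out of a relative clause to take scope in the matrix clause.
So *each economist* cannot raise high enough to outscope *at least one historian*; only the surface ordering *at least one historian* > *each economist* is available.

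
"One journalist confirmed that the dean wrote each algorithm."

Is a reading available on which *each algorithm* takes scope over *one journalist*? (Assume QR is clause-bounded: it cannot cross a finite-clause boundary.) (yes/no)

*each algorithm* sits inside the finite complement clause *that the dean wrote each algorithm*.
Finite CP is the ceiling for QR here, by assumption.
So *each algorithm* cannot raise high enough to outscope *one journalist*; only the surface ordering *one journalist* > *each algorithm* is available.

No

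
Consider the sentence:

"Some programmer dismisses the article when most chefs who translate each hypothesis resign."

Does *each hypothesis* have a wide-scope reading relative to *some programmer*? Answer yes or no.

The target quantifier *each hypothesis* is part of the relative clause *who translate each hypothesis*, which is itself inside the adjunct *when most chefs who translate each hypothesis resign*.
The quantifier would have to escape first the RC and then the adjunct — two independent island violations.
The inverse ordering *each hypothesis* > *some programmer* is therefore underivable.

No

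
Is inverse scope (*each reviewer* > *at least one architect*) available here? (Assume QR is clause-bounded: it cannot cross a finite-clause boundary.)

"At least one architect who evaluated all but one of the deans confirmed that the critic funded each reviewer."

The target quantifier *each reviewer* is part of the finite complement clause *that the critic funded each reviewer*.
Given the clause-boundedness assumption, QR cannot cross the finite CP into the matrix.
There is no licit LF on which *each reviewer* c-commands *at least one architect*.

No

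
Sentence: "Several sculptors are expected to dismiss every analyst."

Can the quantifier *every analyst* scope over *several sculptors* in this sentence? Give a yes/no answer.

Yes

*every analyst* is inside a raising infinitive, which is transparent to QR (no CP barrier), so it behaves as a matrix argument.
Nothing blocks QR of the lower DP to a position above the higher one, so inverse scope is available.
The sentence is scopally ambiguous between *several sculptors* > *every analyst* and *every analyst* > *several sculptors*.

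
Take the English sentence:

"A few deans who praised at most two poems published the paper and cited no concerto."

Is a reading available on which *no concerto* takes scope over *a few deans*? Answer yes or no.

No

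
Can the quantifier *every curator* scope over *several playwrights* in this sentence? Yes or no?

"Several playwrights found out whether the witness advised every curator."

*every curator* is embedded in the embedded question *whether the witness advised every curator*.
An indirect question is a wh-island; the filled [Spec,CP] blocks QR across the CP edge.
So *every curator* cannot raise to a position above *several playwrights*.

No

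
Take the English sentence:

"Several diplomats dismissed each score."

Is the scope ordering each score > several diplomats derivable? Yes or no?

Yes

Both DPs are arguments of the same predicate; there is no clause or island boundary between them.
Since no island is crossed, the inverse ordering is licensed alongside surface scope.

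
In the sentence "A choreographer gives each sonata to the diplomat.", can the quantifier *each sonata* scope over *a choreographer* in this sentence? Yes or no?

Both DPs are arguments of the same predicate; there is no clause or island boundary between them.
With no island boundary between them, the object can take inverse scope over the subject via ordinary QR within the clause.
The sentence is scopally ambiguous between *a choreographer* > *each sonata* and *each sonata* > *a choreographer*.

Yes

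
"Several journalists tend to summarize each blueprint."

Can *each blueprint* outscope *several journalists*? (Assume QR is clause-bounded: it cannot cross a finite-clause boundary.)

Yes

*each blueprint* is inside a raising infinitive, which is transparent to QR (no CP barrier), so it behaves as a matrix argument.
With no island boundary between them, the object can take inverse scope over the subject via ordinary QR within the clause.
The sentence is scopally ambiguous between *several journalists* > *each blueprint* and *each blueprint* > *several journalists*.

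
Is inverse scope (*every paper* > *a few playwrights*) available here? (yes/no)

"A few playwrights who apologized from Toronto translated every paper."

Yes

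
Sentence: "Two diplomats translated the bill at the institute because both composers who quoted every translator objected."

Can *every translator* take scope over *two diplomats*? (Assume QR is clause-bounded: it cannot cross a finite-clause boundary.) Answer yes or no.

No

Structurally, *every translator* is inside the relative clause *who quoted every translator*, which is itself inside the adjunct *because both composers who quoted every translator objected*.
Both the relative clause and the enclosing adjunct are scope islands; QR cannot cross either.
*every translator* is confined to the island and cannot take scope over *two diplomats*.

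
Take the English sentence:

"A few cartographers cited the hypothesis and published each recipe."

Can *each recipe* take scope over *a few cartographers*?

*each recipe* sits inside one conjunct of the coordinate structure (*published each recipe*).
A quantifier cannot raise out of one conjunct of a coordination across the whole coordinate structure — the CSC applies to QR.
*each recipe* is confined to the island and cannot take scope over *a few cartographers*.

No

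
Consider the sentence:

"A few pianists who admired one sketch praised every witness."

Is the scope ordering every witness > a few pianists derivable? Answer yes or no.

Although the sentence contains a relative clause (*who admired one sketch*), *every witness* is outside it, in the matrix VP.
Nothing blocks QR of the lower DP to a position above the higher one, so inverse scope is available.
The sentence is scopally ambiguous between *a few pianists* > *every witness* and *every witness* > *a few pianists*.

Yes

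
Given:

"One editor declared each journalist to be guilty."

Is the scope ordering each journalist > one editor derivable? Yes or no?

Yes

ECM infinitives lack a CP barrier, so *each journalist* can QR over the matrix subject *one editor*.
Since no island is crossed, the inverse ordering is licensed alongside surface scope.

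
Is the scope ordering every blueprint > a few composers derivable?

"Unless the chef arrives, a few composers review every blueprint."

Neither queried DP is inside the adjunct, so the adjunct-island constraint does not apply.
QR within a single clause is free, so the lower quantifier may take scope over the higher one.
Both orderings are possible: *a few composers* > *every blueprint* and *every blueprint* > *a few composers*.

Yes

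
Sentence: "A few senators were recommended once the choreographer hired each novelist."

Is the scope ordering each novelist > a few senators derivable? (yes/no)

Structurally, *each novelist* is inside the adjunct clause *once the choreographer hired each novelist*.
Adverbial clauses are not L-marked, so they are barriers for QR — the quantifier cannot escape the adjunct.
So *each novelist* cannot raise high enough to outscope *a few senators*; only the surface ordering *a few senators* > *each novelist* is available.

No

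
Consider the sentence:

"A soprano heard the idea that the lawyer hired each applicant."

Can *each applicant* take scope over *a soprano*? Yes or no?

*each applicant* occurs within the complex NP *the idea that the lawyer hired each applicant*.
A that-clause complement to a noun is an island; QR cannot cross the NP boundary.
So the wide-scope reading for *each applicant* is blocked.
(Only the surface reading survives: one fixed soprano with respect to all the relevant applicants.)

No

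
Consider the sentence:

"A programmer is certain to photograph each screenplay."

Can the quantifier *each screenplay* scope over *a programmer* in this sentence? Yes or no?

Yes

*each screenplay* is inside a raising infinitive, which is transparent to QR (no CP barrier), so it behaves as a matrix argument.
No island intervenes, so both surface and inverse scope are derivable.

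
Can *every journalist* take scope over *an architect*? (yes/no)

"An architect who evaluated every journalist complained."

No

*every journalist* is embedded in the relative clause *who evaluated every journalist*.
Relative clauses block scope extraction: QR cannot target a position outside the modified NP.
*every journalist* > *an architect* would require crossing that boundary, which is illicit.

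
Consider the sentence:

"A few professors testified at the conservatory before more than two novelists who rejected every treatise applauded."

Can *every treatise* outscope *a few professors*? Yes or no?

No

Structurally, *every treatise* is inside the relative clause *who rejected every treatise*, which is itself inside the adjunct *before more than two novelists who rejected every treatise applauded*.
Both the relative clause and the enclosing adjunct are scope islands; QR cannot cross either.
So *every treatise* cannot raise to a position above *a few professors*.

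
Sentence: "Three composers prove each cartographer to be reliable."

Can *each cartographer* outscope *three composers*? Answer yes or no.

The ECM infinitive is scope-transparent — *each cartographer* is free to raise above *three composers*.
QR within a single clause is free, so the lower quantifier may take scope over the higher one.

Yes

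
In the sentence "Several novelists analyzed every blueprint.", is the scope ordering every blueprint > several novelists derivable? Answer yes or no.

*every blueprint* and *several novelists* are in the same minimal clause.
QR within a single clause is free, so the lower quantifier may take scope over the higher one.
The sentence is scopally ambiguous between *several novelists* > *every blueprint* and *every blueprint* > *several novelists*.

Yes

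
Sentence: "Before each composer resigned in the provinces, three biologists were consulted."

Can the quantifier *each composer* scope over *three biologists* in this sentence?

The DP *each composer* is contained in the adjunct clause *before each composer resigned in the provinces*.
The adjunct-island constraint bars QR out of an adverbial clause.
The ordering *each composer* > *three biologists* is therefore underivable.

No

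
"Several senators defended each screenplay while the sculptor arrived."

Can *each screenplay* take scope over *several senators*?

Neither queried DP is inside the adjunct, so the adjunct-island constraint does not apply.
No island intervenes, so both surface and inverse scope are derivable.

Yes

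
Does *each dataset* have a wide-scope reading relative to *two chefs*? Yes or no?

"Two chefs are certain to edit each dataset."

Yes

Raising constructions are monoclausal for scope purposes; *each dataset* is not separated from *two chefs* by any island.
Ordinary QR to a clause-peripheral position gives the wide-scope LF for the lower DP.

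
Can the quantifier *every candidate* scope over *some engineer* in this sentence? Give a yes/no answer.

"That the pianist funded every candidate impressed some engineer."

No

*every candidate* sits inside the sentential subject *that the pianist funded every candidate*.
The subject-island constraint blocks QR out of a clausal subject.
So the wide-scope reading for *every candidate* is blocked.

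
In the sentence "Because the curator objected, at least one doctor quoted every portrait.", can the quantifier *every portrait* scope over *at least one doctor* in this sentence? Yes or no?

Yes

Neither queried DP is inside the adjunct, so the adjunct-island constraint does not apply.
Since no island is crossed, the inverse ordering is licensed alongside surface scope.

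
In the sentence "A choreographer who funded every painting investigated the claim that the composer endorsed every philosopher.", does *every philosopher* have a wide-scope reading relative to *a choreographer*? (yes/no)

Structurally, *every philosopher* is inside the complex NP *the claim that the composer endorsed every philosopher*.
The complex NP is opaque for QR — the quantifier is frozen inside the noun's complement.
*every philosopher* is confined to the island and cannot take scope over *a choreographer*.

No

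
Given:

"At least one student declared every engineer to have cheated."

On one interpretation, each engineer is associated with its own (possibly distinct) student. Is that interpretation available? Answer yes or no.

Yes

That reading corresponds to *every engineer* > *at least one student*.
The ECM infinitive is scope-transparent — *every engineer* is free to raise above *at least one student*.
No island intervenes, so both surface and inverse scope are derivable.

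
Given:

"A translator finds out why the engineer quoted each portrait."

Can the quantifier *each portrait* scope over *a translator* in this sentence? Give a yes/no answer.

Structurally, *each portrait* is inside the embedded question *why the engineer quoted each portrait*.
Embedded questions are wh-islands: a quantifier inside an indirect question cannot QR into the matrix clause.
So the wide-scope reading for *each portrait* is blocked.

No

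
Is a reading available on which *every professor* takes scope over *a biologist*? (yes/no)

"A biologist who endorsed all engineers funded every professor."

Yes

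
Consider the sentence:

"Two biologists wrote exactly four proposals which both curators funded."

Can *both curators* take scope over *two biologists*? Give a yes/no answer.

No

*both curators* sits inside the relative clause *which both curators funded* modifying *exactly four proposals*.
Quantifiers inside a relative clause are trapped there; the RC boundary blocks QR.
So the wide-scope reading for *both curators* is blocked.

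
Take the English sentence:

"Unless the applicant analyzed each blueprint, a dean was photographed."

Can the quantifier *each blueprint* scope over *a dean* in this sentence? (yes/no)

*each blueprint* occurs within the adjunct clause *unless the applicant analyzed each blueprint*.
The adjunct-island constraint bars QR out of an adverbial clause.
So the wide-scope reading for *each blueprint* is blocked.

No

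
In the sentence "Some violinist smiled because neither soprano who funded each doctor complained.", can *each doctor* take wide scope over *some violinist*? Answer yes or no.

No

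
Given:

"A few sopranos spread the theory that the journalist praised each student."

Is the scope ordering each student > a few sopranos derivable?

Structurally, *each student* is inside the complex NP *the theory that the journalist praised each student*.
The complex NP is opaque for QR — the quantifier is frozen inside the noun's complement.
The inverse ordering *each student* > *a few sopranos* is therefore underivable.

No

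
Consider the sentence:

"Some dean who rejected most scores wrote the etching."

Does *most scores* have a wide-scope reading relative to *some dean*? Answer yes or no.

No

*most scores* is embedded in the relative clause *who rejected most scores*.
Quantifiers inside a relative clause are trapped there; the RC boundary blocks QR.
*most scores* is confined to the island and cannot take scope over *some dean*.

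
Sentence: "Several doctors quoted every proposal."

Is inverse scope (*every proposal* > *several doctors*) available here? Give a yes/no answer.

Yes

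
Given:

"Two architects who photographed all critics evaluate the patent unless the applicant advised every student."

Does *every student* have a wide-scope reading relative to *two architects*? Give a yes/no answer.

No

*every student* occurs within the adjunct clause *unless the applicant advised every student*.
Scope out of an adjunct clause is unavailable: QR respects the adjunct-island constraint.
So the wide-scope reading for *every student* is blocked.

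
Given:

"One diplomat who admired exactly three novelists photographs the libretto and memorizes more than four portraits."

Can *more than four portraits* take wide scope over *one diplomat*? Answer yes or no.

No

*more than four portraits* occurs within one conjunct of the coordinate structure (*memorizes more than four portraits*).
The Coordinate Structure Constraint blocks movement (including QR) out of a single conjunct.
There is no licit LF on which *more than four portraits* c-commands *one diplomat*.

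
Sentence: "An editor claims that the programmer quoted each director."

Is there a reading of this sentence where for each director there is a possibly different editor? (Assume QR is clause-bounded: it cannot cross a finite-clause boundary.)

No

The described interpretation is the *each director* > *an editor* scoping.
*each director* sits inside the finite complement clause *that the programmer quoted each director*.
With QR restricted to its own tensed clause, the embedded quantifier cannot reach a matrix scope position.
*each director* > *an editor* would require crossing that boundary, which is illicit.
(Only the surface reading survives: one fixed editor with respect to all the relevant directors.)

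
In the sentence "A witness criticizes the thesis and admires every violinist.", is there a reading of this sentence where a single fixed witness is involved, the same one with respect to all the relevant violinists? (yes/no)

Yes

The described interpretation is the *a witness* > *every violinist* scoping.
That is the surface-scope ordering, which is always one of the available readings — island constraints only ever restrict inverse scope.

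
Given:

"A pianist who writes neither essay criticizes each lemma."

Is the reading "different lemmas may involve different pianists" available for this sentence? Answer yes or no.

Yes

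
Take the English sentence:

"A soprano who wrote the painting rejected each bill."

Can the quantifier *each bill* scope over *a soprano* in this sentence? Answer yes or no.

Yes

The RC *who wrote the painting* is an island, but *each bill* is not inside it — it is the matrix object, a clausemate of *a soprano*.
Since no island is crossed, the inverse ordering is licensed alongside surface scope.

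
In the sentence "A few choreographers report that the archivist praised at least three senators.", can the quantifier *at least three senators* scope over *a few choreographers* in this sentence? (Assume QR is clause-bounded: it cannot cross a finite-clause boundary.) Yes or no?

*at least three senators* sits inside the finite complement clause *that the archivist praised at least three senators*.
Given the clause-boundedness assumption, QR cannot cross the finite CP into the matrix.
The inverse ordering *at least three senators* > *a few choreographers* is therefore underivable.

No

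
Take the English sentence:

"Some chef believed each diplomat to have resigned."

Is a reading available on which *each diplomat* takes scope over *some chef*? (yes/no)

This is an ECM construction: *each diplomat* is the infinitival subject, Case-marked by the matrix verb, and the infinitive is transparent for QR.
Since no island is crossed, the inverse ordering is licensed alongside surface scope.

Yes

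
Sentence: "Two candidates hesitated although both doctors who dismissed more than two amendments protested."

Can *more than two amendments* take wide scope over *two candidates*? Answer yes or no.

*more than two amendments* is embedded in the relative clause *who dismissed more than two amendments*, which is itself inside the adjunct *although both doctors who dismissed more than two amendments protested*.
Two island boundaries intervene — the relative clause and the adjunct. Either alone would block QR.
The inverse ordering *more than two amendments* > *two candidates* is therefore underivable.

No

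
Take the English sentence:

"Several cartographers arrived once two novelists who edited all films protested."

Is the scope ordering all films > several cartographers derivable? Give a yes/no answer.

No

The target quantifier *all films* is part of the relative clause *who edited all films*, which is itself inside the adjunct *once two novelists who edited all films protested*.
The quantifier would have to escape first the RC and then the adjunct — two independent island violations.
Hence only narrow scope for *all films* (under *several cartographers*) survives.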